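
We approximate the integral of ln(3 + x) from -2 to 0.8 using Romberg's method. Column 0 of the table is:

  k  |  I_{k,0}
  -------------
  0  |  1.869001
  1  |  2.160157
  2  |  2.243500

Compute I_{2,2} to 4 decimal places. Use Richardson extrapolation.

2.2722

I_{1,1} = (4·2.160157 − 1.869001) / 3 = 2.257209
I_{2,1} = (4·2.243500 − 2.160157) / 3 = 2.271281
I_{2,2} = (16·2.271281 − 2.257209) / 15 = 2.272219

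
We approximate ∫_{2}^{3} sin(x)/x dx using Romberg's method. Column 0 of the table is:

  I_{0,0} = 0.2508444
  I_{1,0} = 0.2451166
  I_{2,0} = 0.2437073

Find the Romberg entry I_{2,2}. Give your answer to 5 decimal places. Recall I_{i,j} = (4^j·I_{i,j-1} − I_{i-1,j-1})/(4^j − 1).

Richardson extrapolation on the trapezoidal column (denominator 4−1=3):
I_{1,1} = 0.2451166 + (0.2451166 − 0.2508444)/3 = 0.2432073
I_{2,1} = 0.2437073 + (0.2437073 − 0.2451166)/3 = 0.2432375
I_{2,2} = (16·0.2432375 − 0.2432073) / 15 = 0.2432395

0.24324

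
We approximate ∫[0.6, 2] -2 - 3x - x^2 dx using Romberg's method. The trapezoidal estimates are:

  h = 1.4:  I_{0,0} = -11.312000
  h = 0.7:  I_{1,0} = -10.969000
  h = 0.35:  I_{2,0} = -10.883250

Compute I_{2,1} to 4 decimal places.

-10.8547

I_{2,1} = (4·(-10.883250) − (-10.969000)) / 3 = -10.854667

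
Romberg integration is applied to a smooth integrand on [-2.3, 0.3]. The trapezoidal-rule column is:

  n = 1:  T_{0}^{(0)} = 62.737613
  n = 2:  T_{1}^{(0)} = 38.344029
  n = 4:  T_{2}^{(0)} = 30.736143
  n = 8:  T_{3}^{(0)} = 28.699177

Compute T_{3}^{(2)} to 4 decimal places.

T_{2}^{(1)} = (4·30.736143 − 38.344029) / 3 = 28.200181
T_{3}^{(1)} = 28.699177 + (28.699177 − 30.736143)/3 = 28.020188
T_{3}^{(2)} = 28.020188 + (28.020188 − 28.200181)/15 = 28.008188

28.0082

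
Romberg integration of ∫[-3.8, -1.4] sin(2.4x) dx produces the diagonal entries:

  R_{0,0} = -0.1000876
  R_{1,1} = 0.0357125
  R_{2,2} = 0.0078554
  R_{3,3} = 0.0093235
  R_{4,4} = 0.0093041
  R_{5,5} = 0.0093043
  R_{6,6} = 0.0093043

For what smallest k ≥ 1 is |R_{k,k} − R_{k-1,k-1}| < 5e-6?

k = 5

|R_{1,1} − R_{0,0}| = 0.1358001 ≥ 5e-6
|R_{2,2} − R_{1,1}| = 0.0278571 ≥ 5e-6
|R_{3,3} − R_{2,2}| = 0.0014681 ≥ 5e-6
|R_{4,4} − R_{3,3}| = 0.0000194 ≥ 5e-6
|R_{5,5} − R_{4,4}| = 0.0000002 < 5e-6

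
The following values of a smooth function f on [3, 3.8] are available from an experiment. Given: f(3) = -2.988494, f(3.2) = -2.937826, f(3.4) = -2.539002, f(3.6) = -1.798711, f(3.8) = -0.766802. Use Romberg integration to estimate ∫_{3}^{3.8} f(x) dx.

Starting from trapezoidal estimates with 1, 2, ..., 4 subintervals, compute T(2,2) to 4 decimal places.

-1.8518

T(0,0) (trapezoid, 1 panel, h=0.8000): -1.502118
T(1,0) (trapezoid, 2 panels, h=0.4000): -1.766660
T(2,0) (trapezoid, 4 panels, h=0.2000): -1.830637
T(1,1) = -1.766660 + (-1.766660 − (-1.502118))/3 = -1.854841
T(2,1) = -1.830637 + (-1.830637 − (-1.766660))/3 = -1.851963
T(2,2) = -1.851963 + (-1.851963 − (-1.854841))/15 = -1.851771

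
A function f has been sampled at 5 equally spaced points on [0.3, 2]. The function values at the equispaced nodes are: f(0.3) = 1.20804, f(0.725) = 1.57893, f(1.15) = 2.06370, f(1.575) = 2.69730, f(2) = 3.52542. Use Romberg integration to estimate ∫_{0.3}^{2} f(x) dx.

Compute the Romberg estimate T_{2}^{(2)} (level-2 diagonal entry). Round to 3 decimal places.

T_{0}^{(0)} (trapezoid, 1 panel, h=1.7000): 4.02344
T_{1}^{(0)} (trapezoid, 2 panels, h=0.8500): 3.76587
T_{2}^{(0)} (trapezoid, 4 panels, h=0.4250): 3.70033
T_{1}^{(1)} = 3.76587 + (3.76587 − 4.02344)/3 = 3.68001
T_{2}^{(1)} = 3.70033 + (3.70033 − 3.76587)/3 = 3.67848
T_{2}^{(2)} = 3.67848 + (3.67848 − 3.68001)/15 = 3.67838

3.678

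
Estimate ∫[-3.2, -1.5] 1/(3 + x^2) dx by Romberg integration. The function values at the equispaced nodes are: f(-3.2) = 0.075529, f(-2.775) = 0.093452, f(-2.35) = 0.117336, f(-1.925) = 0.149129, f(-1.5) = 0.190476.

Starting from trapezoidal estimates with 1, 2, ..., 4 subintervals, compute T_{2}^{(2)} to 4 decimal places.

T_{0}^{(0)} (trapezoid, 1 panel, h=1.7000): 0.226104
T_{1}^{(0)} (trapezoid, 2 panels, h=0.8500): 0.212788
T_{2}^{(0)} (trapezoid, 4 panels, h=0.4250): 0.209491
T_{1}^{(1)} = 0.212788 + (0.212788 − 0.226104)/3 = 0.208349
T_{2}^{(1)} = 0.209491 + (0.209491 − 0.212788)/3 = 0.208392
T_{2}^{(2)} = 0.208392 + (0.208392 − 0.208349)/15 = 0.208395

0.2084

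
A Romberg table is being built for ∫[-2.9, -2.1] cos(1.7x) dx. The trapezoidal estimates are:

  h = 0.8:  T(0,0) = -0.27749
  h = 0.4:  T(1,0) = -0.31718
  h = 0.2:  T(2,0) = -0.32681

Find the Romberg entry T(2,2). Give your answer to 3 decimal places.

-0.330

Richardson extrapolation on the trapezoidal column (denominator 4−1=3):
T(1,1) = (4·(-0.31718) − (-0.27749)) / 3 = -0.33041
T(2,1) = -0.32681 + (-0.32681 − (-0.31718))/3 = -0.33002
T(2,2) = (16·(-0.33002) − (-0.33041)) / 15 = -0.32999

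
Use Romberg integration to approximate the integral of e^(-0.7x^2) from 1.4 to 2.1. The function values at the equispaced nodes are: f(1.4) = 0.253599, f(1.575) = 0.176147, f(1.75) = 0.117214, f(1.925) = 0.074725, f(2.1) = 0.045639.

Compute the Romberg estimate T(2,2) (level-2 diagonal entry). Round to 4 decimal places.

T(0,0) (trapezoid, 1 panel, h=0.7000): 0.104733
T(1,0) (trapezoid, 2 panels, h=0.3500): 0.093392
T(2,0) (trapezoid, 4 panels, h=0.1750): 0.090598
T(1,1) = 0.093392 + (0.093392 − 0.104733)/3 = 0.089612
T(2,1) = 0.090598 + (0.090598 − 0.093392)/3 = 0.089667
T(2,2) = 0.089667 + (0.089667 − 0.089612)/15 = 0.089671

0.0897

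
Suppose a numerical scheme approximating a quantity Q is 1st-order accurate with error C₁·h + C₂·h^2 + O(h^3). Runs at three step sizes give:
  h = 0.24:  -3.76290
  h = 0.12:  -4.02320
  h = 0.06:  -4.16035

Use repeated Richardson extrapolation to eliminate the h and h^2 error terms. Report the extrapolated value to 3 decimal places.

First eliminate the h term (factor 2^1 = 2):
  B₁ = (2·(-4.02320) − (-3.76290))/1 = -4.28350
  B₂ = (2·(-4.16035) − (-4.02320))/1 = -4.29750
Then eliminate the h^2 term (factor 2^2 = 4):
  (4·(-4.29750) − (-4.28350))/3 = -4.30217

-4.302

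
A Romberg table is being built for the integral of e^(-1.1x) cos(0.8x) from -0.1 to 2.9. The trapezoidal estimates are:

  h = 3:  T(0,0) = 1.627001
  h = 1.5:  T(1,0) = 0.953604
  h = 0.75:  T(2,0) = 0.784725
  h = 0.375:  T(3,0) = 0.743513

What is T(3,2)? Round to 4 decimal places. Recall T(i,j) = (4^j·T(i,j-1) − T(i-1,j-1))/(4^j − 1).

Richardson extrapolation on the trapezoidal column (denominator 4−1=3):
T(2,1) = (4·0.784725 − 0.953604) / 3 = 0.728432
T(3,1) = (4·0.743513 − 0.784725) / 3 = 0.729776
T(3,2) = 0.729776 + (0.729776 − 0.728432)/15 = 0.729866

0.7299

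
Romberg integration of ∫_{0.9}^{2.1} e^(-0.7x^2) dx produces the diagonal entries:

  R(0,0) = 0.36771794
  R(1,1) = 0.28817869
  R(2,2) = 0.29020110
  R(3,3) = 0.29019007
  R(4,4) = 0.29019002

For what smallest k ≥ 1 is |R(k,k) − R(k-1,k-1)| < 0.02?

k = 2

|R(1,1) − R(0,0)| = 0.07953925 ≥ 0.02
|R(2,2) − R(1,1)| = 0.00202241 < 0.02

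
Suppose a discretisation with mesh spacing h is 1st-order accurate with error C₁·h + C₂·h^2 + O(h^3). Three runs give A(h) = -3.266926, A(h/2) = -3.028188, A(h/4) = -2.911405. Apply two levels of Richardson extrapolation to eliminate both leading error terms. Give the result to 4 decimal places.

-2.7963

First eliminate the h term (factor 2^1 = 2):
  B₁ = (2·(-3.028188) − (-3.266926))/1 = -2.789450
  B₂ = (2·(-2.911405) − (-3.028188))/1 = -2.794622
Then eliminate the h^2 term (factor 2^2 = 4):
  (4·(-2.794622) − (-2.789450))/3 = -2.796346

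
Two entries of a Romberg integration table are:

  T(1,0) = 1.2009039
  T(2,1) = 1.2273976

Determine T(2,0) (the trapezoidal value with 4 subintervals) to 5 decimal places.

1.22077

From T(2,1) = (4·T(2,0) − T(1,0))/3, solve for T(2,0):
4·T(2,0) = 3·1.2273976 + 1.2009039 = 4.8830967
T(2,0) = 1.2207742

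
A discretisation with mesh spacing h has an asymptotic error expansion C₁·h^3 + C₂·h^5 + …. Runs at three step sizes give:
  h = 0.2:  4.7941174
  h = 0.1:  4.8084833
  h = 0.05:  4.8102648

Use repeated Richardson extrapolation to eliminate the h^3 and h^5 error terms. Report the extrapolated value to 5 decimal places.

First eliminate the h^3 term (factor 2^3 = 8):
  B₁ = (8·4.8084833 − 4.7941174)/7 = 4.8105356
  B₂ = (8·4.8102648 − 4.8084833)/7 = 4.8105193
Then eliminate the h^5 term (factor 2^5 = 32):
  (32·4.8105193 − 4.8105356)/31 = 4.8105188

4.81052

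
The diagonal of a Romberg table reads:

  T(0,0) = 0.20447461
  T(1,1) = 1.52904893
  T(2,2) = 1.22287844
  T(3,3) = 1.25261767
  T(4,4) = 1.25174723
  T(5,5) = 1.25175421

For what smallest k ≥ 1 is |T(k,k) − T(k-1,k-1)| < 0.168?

k = 3

|T(1,1) − T(0,0)| = 1.32457432 ≥ 0.168
|T(2,2) − T(1,1)| = 0.30617049 ≥ 0.168
|T(3,3) − T(2,2)| = 0.02973923 < 0.168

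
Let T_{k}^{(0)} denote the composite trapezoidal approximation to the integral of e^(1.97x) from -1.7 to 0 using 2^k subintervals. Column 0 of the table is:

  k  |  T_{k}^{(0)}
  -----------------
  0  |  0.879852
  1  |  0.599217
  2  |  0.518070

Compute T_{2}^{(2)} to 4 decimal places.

0.4900

T_{1}^{(1)} = (4·0.599217 − 0.879852) / 3 = 0.505672
T_{2}^{(1)} = (4·0.518070 − 0.599217) / 3 = 0.491021
T_{2}^{(2)} = (16·0.491021 − 0.505672) / 15 = 0.490044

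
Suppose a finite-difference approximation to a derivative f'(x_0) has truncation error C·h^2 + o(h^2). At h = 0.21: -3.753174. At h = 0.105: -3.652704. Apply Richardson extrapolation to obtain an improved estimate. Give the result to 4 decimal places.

The leading error scales as h^2; refining by a factor of 2 reduces it by 2^2 = 4.
Extrapolated value = (4·A(h/2) − A(h)) / (4 − 1)
= (4·(-3.652704) − (-3.753174)) / 3
= -10.857642 / 3 = -3.619214

-3.6192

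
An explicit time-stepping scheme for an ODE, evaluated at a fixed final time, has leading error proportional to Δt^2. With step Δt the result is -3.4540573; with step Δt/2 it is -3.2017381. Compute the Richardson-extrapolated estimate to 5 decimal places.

The leading error scales as Δt^2; refining by a factor of 2 reduces it by 2^2 = 4.
Extrapolated value = (4·A(Δt/2) − A(Δt)) / (4 − 1)
= (4·(-3.2017381) − (-3.4540573)) / 3
= -9.3528951 / 3 = -3.1176317

-3.11763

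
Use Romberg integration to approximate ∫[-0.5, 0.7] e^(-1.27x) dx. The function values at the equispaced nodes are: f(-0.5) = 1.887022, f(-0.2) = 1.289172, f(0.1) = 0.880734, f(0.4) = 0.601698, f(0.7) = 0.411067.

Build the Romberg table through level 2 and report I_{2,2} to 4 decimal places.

I_{0,0} (trapezoid, 1 panel, h=1.2000): 1.378853
I_{1,0} (trapezoid, 2 panels, h=0.6000): 1.217867
I_{2,0} (trapezoid, 4 panels, h=0.3000): 1.176195
I_{1,1} = 1.217867 + (1.217867 − 1.378853)/3 = 1.164205
I_{2,1} = 1.176195 + (1.176195 − 1.217867)/3 = 1.162304
I_{2,2} = 1.162304 + (1.162304 − 1.164205)/15 = 1.162177

1.1622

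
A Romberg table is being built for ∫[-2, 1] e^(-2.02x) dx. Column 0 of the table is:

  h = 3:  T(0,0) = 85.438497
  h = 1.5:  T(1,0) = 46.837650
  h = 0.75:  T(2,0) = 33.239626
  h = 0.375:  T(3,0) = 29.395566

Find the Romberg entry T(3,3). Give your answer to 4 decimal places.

28.0702

T(1,1) = 46.837650 + (46.837650 − 85.438497)/3 = 33.970701
T(2,1) = 33.239626 + (33.239626 − 46.837650)/3 = 28.706951
T(3,1) = (4·29.395566 − 33.239626) / 3 = 28.114213
T(2,2) = 28.706951 + (28.706951 − 33.970701)/15 = 28.356034
T(3,2) = (16·28.114213 − 28.706951) / 15 = 28.074697
T(3,3) = 28.074697 + (28.074697 − 28.356034)/63 = 28.070231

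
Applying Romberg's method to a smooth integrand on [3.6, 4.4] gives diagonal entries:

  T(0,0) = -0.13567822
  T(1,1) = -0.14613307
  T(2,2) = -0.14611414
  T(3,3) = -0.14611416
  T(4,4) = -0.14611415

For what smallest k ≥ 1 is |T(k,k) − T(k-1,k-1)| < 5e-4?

k = 2

|T(1,1) − T(0,0)| = 0.01045485 ≥ 5e-4
|T(2,2) − T(1,1)| = 0.00001893 < 5e-4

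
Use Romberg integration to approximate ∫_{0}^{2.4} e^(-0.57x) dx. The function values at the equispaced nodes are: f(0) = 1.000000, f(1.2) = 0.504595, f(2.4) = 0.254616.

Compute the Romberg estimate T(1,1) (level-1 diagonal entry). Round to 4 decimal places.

T(0,0) (trapezoid, 1 panel, h=2.4000): 1.505539
T(1,0) (trapezoid, 2 panels, h=1.2000): 1.358284
T(1,1) = 1.358284 + (1.358284 − 1.505539)/3 = 1.309199

1.3092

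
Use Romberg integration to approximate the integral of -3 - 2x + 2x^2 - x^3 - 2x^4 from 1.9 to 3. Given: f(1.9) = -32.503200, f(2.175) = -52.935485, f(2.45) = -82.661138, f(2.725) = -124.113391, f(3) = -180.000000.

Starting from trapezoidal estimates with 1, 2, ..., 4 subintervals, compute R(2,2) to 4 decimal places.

-99.5502

R(0,0) (trapezoid, 1 panel, h=1.1000): -116.876760
R(1,0) (trapezoid, 2 panels, h=0.5500): -103.902006
R(2,0) (trapezoid, 4 panels, h=0.2750): -100.639444
R(1,1) = -103.902006 + (-103.902006 − (-116.876760))/3 = -99.577088
R(2,1) = -100.639444 + (-100.639444 − (-103.902006))/3 = -99.551923
R(2,2) = -99.551923 + (-99.551923 − (-99.577088))/15 = -99.550245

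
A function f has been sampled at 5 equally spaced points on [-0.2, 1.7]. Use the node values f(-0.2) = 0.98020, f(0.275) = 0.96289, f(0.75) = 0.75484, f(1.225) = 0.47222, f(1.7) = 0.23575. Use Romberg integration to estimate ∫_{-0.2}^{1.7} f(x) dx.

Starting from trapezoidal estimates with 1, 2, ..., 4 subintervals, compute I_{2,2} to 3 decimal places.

1.340

I_{0,0} (trapezoid, 1 panel, h=1.9000): 1.15515
I_{1,0} (trapezoid, 2 panels, h=0.9500): 1.29467
I_{2,0} (trapezoid, 4 panels, h=0.4750): 1.32901
I_{1,1} = 1.29467 + (1.29467 − 1.15515)/3 = 1.34118
I_{2,1} = 1.32901 + (1.32901 − 1.29467)/3 = 1.34046
I_{2,2} = 1.34046 + (1.34046 − 1.34118)/15 = 1.34041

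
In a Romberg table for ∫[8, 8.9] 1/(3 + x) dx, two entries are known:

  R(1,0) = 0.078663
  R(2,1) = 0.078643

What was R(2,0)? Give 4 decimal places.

From R(2,1) = (4·R(2,0) − R(1,0))/3, solve for R(2,0):
4·R(2,0) = 3·0.078643 + 0.078663 = 0.314592
R(2,0) = 0.078648

0.0786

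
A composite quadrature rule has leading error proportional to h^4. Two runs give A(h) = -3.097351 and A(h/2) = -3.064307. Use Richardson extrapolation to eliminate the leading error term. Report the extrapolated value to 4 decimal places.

-3.0621

Extrapolated value = (16·A(h/2) − A(h)) / (16 − 1)
= (16·(-3.064307) − (-3.097351)) / 15
= -45.931561 / 15 = -3.062104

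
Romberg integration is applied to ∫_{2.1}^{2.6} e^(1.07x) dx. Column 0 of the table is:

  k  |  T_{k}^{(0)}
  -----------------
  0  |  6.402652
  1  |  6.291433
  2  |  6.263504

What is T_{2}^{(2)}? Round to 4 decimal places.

6.2542

Richardson extrapolation on the trapezoidal column (denominator 4−1=3):
T_{1}^{(1)} = (4·6.291433 − 6.402652) / 3 = 6.254360
T_{2}^{(1)} = 6.263504 + (6.263504 − 6.291433)/3 = 6.254194
T_{2}^{(2)} = (16·6.254194 − 6.254360) / 15 = 6.254183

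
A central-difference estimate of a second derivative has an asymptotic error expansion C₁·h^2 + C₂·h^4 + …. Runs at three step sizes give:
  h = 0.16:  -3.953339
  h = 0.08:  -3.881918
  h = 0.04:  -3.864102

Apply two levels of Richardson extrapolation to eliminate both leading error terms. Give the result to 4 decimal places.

-3.8582

First eliminate the h^2 term (factor 2^2 = 4):
  B₁ = (4·(-3.881918) − (-3.953339))/3 = -3.858111
  B₂ = (4·(-3.864102) − (-3.881918))/3 = -3.858163
Then eliminate the h^4 term (factor 2^4 = 16):
  (16·(-3.858163) − (-3.858111))/15 = -3.858166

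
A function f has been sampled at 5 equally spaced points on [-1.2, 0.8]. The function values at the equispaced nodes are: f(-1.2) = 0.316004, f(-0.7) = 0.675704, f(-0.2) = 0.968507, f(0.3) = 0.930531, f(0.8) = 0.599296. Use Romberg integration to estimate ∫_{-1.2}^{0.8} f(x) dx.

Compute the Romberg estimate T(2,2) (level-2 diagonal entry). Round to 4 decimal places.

1.5429

T(0,0) (trapezoid, 1 panel, h=2.0000): 0.915300
T(1,0) (trapezoid, 2 panels, h=1.0000): 1.426157
T(2,0) (trapezoid, 4 panels, h=0.5000): 1.516196
T(1,1) = 1.426157 + (1.426157 − 0.915300)/3 = 1.596443
T(2,1) = 1.516196 + (1.516196 − 1.426157)/3 = 1.546209
T(2,2) = 1.546209 + (1.546209 − 1.596443)/15 = 1.542860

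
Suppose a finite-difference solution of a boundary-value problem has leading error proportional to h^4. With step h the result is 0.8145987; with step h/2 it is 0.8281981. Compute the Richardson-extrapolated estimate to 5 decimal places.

The leading error scales as h^4; refining by a factor of 2 reduces it by 2^4 = 16.
Extrapolated value = (16·A(h/2) − A(h)) / (16 − 1)
= (16·0.8281981 − 0.8145987) / 15
= 12.4365709 / 15 = 0.8291047

0.82910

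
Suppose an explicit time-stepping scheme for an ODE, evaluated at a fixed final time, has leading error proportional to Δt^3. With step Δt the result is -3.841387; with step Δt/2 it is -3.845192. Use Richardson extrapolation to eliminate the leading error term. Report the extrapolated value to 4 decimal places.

The leading error scales as Δt^3; refining by a factor of 2 reduces it by 2^3 = 8.
Extrapolated value = (8·A(Δt/2) − A(Δt)) / (8 − 1)
= (8·(-3.845192) − (-3.841387)) / 7
= -26.920149 / 7 = -3.845736

-3.8457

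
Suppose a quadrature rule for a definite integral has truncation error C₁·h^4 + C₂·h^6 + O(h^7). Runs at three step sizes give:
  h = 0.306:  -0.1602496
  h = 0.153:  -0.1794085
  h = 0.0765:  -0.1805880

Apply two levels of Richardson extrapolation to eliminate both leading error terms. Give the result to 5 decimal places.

-0.18067

First eliminate the h^4 term (factor 2^4 = 16):
  B₁ = (16·(-0.1794085) − (-0.1602496))/15 = -0.1806858
  B₂ = (16·(-0.1805880) − (-0.1794085))/15 = -0.1806666
Then eliminate the h^6 term (factor 2^6 = 64):
  (64·(-0.1806666) − (-0.1806858))/63 = -0.1806663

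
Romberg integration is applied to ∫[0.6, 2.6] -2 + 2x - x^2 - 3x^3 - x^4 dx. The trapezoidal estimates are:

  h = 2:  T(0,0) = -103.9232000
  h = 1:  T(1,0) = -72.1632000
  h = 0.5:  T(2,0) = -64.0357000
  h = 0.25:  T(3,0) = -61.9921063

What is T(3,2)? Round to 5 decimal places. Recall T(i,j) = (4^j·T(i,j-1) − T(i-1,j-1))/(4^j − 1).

T(2,1) = -64.0357000 + (-64.0357000 − (-72.1632000))/3 = -61.3265333
T(3,1) = (4·(-61.9921063) − (-64.0357000)) / 3 = -61.3109084
T(3,2) = -61.3109084 + (-61.3109084 − (-61.3265333))/15 = -61.3098667

-61.30987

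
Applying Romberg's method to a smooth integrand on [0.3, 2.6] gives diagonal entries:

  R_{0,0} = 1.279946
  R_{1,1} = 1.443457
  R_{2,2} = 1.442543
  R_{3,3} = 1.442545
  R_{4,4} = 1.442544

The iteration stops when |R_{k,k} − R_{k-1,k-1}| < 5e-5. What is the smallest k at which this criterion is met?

|R_{1,1} − R_{0,0}| = 0.163511 ≥ 5e-5
|R_{2,2} − R_{1,1}| = 0.000914 ≥ 5e-5
|R_{3,3} − R_{2,2}| = 0.000002 < 5e-5

k = 3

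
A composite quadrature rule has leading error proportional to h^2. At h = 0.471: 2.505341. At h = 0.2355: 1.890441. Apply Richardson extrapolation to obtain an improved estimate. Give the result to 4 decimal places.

1.6855

The leading error scales as h^2; refining by a factor of 2 reduces it by 2^2 = 4.
Extrapolated value = (4·A(h/2) − A(h)) / (4 − 1)
= (4·1.890441 − 2.505341) / 3
= 5.056423 / 3 = 1.685474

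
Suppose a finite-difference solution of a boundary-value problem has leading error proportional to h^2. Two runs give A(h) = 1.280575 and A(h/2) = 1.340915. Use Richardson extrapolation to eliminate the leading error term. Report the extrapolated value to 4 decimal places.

1.3610

The leading error scales as h^2; refining by a factor of 2 reduces it by 2^2 = 4.
Extrapolated value = (4·A(h/2) − A(h)) / (4 − 1)
= (4·1.340915 − 1.280575) / 3
= 4.083085 / 3 = 1.361028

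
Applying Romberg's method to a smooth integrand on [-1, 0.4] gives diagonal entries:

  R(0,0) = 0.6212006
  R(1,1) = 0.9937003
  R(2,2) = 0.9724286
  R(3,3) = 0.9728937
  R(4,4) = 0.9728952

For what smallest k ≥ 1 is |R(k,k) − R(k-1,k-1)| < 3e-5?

|R(1,1) − R(0,0)| = 0.3724997 ≥ 3e-5
|R(2,2) − R(1,1)| = 0.0212717 ≥ 3e-5
|R(3,3) − R(2,2)| = 0.0004651 ≥ 3e-5
|R(4,4) − R(3,3)| = 0.0000015 < 3e-5

k = 4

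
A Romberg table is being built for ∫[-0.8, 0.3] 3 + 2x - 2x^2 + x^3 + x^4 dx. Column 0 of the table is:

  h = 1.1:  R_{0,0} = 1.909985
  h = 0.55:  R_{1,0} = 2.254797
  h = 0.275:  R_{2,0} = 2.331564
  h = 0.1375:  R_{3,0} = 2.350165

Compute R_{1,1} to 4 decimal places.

R_{1,1} = (4·2.254797 − 1.909985) / 3 = 2.369734
(Column j=1 coincides with Simpson's rule on the same nodes.)

2.3697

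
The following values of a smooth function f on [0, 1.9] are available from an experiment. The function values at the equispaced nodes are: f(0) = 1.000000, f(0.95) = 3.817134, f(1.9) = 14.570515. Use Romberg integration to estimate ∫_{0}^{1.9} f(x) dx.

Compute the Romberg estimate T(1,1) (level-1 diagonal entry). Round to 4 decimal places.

T(0,0) (trapezoid, 1 panel, h=1.9000): 14.791989
T(1,0) (trapezoid, 2 panels, h=0.9500): 11.022272
T(1,1) = 11.022272 + (11.022272 − 14.791989)/3 = 9.765700

9.7657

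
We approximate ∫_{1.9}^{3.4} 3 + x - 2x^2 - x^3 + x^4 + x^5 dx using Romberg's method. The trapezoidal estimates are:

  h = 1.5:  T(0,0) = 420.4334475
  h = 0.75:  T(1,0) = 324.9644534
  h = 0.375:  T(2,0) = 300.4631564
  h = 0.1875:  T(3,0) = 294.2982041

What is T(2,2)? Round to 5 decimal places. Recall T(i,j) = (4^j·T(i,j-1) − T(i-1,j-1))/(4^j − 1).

292.23970

T(1,1) = (4·324.9644534 − 420.4334475) / 3 = 293.1414554
T(2,1) = (4·300.4631564 − 324.9644534) / 3 = 292.2960574
T(2,2) = 292.2960574 + (292.2960574 − 293.1414554)/15 = 292.2396975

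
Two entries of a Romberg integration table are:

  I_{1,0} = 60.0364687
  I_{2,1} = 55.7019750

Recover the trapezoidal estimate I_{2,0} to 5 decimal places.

From I_{2,1} = (4·I_{2,0} − I_{1,0})/3, solve for I_{2,0}:
4·I_{2,0} = 3·55.7019750 + 60.0364687 = 227.1423937
I_{2,0} = 56.7855984

56.78560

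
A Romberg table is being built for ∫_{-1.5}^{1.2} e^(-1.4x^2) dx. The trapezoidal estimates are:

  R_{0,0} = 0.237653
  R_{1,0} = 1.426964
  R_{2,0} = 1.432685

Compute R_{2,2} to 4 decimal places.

1.4087

Richardson extrapolation on the trapezoidal column (denominator 4−1=3):
R_{1,1} = (4·1.426964 − 0.237653) / 3 = 1.823401
R_{2,1} = (4·1.432685 − 1.426964) / 3 = 1.434592
R_{2,2} = 1.434592 + (1.434592 − 1.823401)/15 = 1.408671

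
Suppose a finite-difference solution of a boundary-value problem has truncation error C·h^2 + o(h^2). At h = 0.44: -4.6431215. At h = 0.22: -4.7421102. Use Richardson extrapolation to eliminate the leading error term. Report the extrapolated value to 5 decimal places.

The leading error scales as h^2; refining by a factor of 2 reduces it by 2^2 = 4.
Extrapolated value = (4·A(h/2) − A(h)) / (4 − 1)
= (4·(-4.7421102) − (-4.6431215)) / 3
= -14.3253193 / 3 = -4.7751064

-4.77511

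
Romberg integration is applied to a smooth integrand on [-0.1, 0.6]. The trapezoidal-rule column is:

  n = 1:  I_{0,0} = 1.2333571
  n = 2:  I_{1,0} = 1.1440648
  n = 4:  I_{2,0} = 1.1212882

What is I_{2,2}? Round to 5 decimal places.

1.11366

I_{1,1} = (4·1.1440648 − 1.2333571) / 3 = 1.1143007
I_{2,1} = (4·1.1212882 − 1.1440648) / 3 = 1.1136960
I_{2,2} = 1.1136960 + (1.1136960 − 1.1143007)/15 = 1.1136557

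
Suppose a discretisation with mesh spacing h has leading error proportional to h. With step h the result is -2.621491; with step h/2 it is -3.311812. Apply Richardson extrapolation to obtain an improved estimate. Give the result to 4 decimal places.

-4.0021

The leading error scales as h; refining by a factor of 2 reduces it by 2^1 = 2.
Extrapolated value = (2·A(h/2) − A(h)) / (2 − 1)
= (2·(-3.311812) − (-2.621491)) / 1
= -4.002133 / 1 = -4.002133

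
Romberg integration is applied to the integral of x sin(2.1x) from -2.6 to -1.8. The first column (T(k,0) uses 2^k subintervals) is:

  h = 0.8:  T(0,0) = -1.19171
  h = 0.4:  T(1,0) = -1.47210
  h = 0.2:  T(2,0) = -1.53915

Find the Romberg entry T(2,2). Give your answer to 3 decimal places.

Richardson extrapolation on the trapezoidal column (denominator 4−1=3):
T(1,1) = -1.47210 + (-1.47210 − (-1.19171))/3 = -1.56556
T(2,1) = (4·(-1.53915) − (-1.47210)) / 3 = -1.56150
T(2,2) = -1.56150 + (-1.56150 − (-1.56556))/15 = -1.56123
(Column j=1 coincides with Simpson's rule on the same nodes.)

-1.561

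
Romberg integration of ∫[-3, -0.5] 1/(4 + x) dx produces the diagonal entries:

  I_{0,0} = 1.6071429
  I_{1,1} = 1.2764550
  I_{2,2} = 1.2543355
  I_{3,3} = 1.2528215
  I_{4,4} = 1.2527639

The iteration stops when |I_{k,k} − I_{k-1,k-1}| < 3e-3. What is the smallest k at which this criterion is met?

|I_{1,1} − I_{0,0}| = 0.3306879 ≥ 3e-3
|I_{2,2} − I_{1,1}| = 0.0221195 ≥ 3e-3
|I_{3,3} − I_{2,2}| = 0.0015140 < 3e-3

k = 3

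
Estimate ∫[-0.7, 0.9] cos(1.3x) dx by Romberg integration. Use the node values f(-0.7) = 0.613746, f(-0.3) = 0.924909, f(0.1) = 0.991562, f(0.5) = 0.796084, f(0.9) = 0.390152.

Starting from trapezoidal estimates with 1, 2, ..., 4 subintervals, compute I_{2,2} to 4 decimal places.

1.3155

I_{0,0} (trapezoid, 1 panel, h=1.6000): 0.803118
I_{1,0} (trapezoid, 2 panels, h=0.8000): 1.194809
I_{2,0} (trapezoid, 4 panels, h=0.4000): 1.285802
I_{1,1} = 1.194809 + (1.194809 − 0.803118)/3 = 1.325373
I_{2,1} = 1.285802 + (1.285802 − 1.194809)/3 = 1.316133
I_{2,2} = 1.316133 + (1.316133 − 1.325373)/15 = 1.315517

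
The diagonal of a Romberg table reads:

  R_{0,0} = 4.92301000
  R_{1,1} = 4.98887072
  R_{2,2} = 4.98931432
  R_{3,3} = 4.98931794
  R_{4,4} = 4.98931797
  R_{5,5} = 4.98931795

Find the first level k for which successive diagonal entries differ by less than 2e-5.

|R_{1,1} − R_{0,0}| = 0.06586072 ≥ 2e-5
|R_{2,2} − R_{1,1}| = 0.00044360 ≥ 2e-5
|R_{3,3} − R_{2,2}| = 0.00000362 < 2e-5

k = 3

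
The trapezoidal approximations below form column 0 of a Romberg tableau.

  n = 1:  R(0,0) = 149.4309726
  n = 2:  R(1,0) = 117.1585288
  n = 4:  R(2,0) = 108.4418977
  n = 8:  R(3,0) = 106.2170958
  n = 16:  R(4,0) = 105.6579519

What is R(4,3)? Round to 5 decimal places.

105.47131

Richardson extrapolation on the trapezoidal column (denominator 4−1=3):
R(2,1) = (4·108.4418977 − 117.1585288) / 3 = 105.5363540
R(3,1) = (4·106.2170958 − 108.4418977) / 3 = 105.4754952
R(4,1) = (4·105.6579519 − 106.2170958) / 3 = 105.4715706
R(3,2) = 105.4754952 + (105.4754952 − 105.5363540)/15 = 105.4714379
R(4,2) = 105.4715706 + (105.4715706 − 105.4754952)/15 = 105.4713090
R(4,3) = 105.4713090 + (105.4713090 − 105.4714379)/63 = 105.4713070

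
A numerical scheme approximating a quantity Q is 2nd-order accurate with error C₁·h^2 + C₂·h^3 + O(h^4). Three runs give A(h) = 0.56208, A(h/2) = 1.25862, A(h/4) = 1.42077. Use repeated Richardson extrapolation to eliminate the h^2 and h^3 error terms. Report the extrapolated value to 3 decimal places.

1.473

First eliminate the h^2 term (factor 2^2 = 4):
  B₁ = (4·1.25862 − 0.56208)/3 = 1.49080
  B₂ = (4·1.42077 − 1.25862)/3 = 1.47482
Then eliminate the h^3 term (factor 2^3 = 8):
  (8·1.47482 − 1.49080)/7 = 1.47254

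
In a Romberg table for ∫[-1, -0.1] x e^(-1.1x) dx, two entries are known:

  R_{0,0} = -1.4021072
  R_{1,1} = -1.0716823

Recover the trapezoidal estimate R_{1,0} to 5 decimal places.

From R_{1,1} = (4·R_{1,0} − R_{0,0})/3, solve for R_{1,0}:
4·R_{1,0} = 3·(-1.0716823) + (-1.4021072) = -4.6171541
R_{1,0} = -1.1542885

-1.15429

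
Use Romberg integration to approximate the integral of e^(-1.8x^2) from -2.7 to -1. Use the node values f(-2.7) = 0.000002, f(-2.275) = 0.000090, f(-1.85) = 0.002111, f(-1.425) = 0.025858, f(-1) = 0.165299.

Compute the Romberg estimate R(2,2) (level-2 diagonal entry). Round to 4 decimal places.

0.0380

R(0,0) (trapezoid, 1 panel, h=1.7000): 0.140506
R(1,0) (trapezoid, 2 panels, h=0.8500): 0.072047
R(2,0) (trapezoid, 4 panels, h=0.4250): 0.047052
R(1,1) = 0.072047 + (0.072047 − 0.140506)/3 = 0.049227
R(2,1) = 0.047052 + (0.047052 − 0.072047)/3 = 0.038720
R(2,2) = 0.038720 + (0.038720 − 0.049227)/15 = 0.038020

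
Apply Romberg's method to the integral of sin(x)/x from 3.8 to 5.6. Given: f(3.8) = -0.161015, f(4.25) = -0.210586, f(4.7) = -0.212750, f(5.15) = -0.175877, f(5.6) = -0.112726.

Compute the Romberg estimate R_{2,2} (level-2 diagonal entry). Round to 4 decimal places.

R_{0,0} (trapezoid, 1 panel, h=1.8000): -0.246367
R_{1,0} (trapezoid, 2 panels, h=0.9000): -0.314658
R_{2,0} (trapezoid, 4 panels, h=0.4500): -0.331238
R_{1,1} = -0.314658 + (-0.314658 − (-0.246367))/3 = -0.337422
R_{2,1} = -0.331238 + (-0.331238 − (-0.314658))/3 = -0.336765
R_{2,2} = -0.336765 + (-0.336765 − (-0.337422))/15 = -0.336721

-0.3367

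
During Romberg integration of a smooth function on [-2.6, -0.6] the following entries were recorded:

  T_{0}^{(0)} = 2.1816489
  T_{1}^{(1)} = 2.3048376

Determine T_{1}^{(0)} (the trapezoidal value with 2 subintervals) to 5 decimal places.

From T_{1}^{(1)} = (4·T_{1}^{(0)} − T_{0}^{(0)})/3, solve for T_{1}^{(0)}:
4·T_{1}^{(0)} = 3·2.3048376 + 2.1816489 = 9.0961617
T_{1}^{(0)} = 2.2740404

2.27404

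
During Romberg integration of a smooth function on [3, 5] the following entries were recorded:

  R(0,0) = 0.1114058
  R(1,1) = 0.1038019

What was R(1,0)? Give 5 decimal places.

0.10570

From R(1,1) = (4·R(1,0) − R(0,0))/3, solve for R(1,0):
4·R(1,0) = 3·0.1038019 + 0.1114058 = 0.4228115
R(1,0) = 0.1057029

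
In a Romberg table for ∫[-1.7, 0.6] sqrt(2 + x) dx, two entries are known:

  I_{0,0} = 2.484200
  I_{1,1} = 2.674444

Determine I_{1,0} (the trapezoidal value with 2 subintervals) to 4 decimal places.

From I_{1,1} = (4·I_{1,0} − I_{0,0})/3, solve for I_{1,0}:
4·I_{1,0} = 3·2.674444 + 2.484200 = 10.507532
I_{1,0} = 2.626883

2.6269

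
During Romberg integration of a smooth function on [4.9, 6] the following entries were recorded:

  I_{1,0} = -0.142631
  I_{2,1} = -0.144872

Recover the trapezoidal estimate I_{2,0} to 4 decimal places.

From I_{2,1} = (4·I_{2,0} − I_{1,0})/3, solve for I_{2,0}:
4·I_{2,0} = 3·(-0.144872) + (-0.142631) = -0.577247
I_{2,0} = -0.144312

-0.1443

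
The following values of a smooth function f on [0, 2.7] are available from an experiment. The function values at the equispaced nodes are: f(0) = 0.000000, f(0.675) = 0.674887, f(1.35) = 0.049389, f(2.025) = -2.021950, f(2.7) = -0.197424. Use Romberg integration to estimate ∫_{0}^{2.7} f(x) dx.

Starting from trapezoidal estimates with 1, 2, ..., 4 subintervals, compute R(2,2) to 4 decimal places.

R(0,0) (trapezoid, 1 panel, h=2.7000): -0.266522
R(1,0) (trapezoid, 2 panels, h=1.3500): -0.066586
R(2,0) (trapezoid, 4 panels, h=0.6750): -0.942561
R(1,1) = -0.066586 + (-0.066586 − (-0.266522))/3 = 0.000059
R(2,1) = -0.942561 + (-0.942561 − (-0.066586))/3 = -1.234553
R(2,2) = -1.234553 + (-1.234553 − 0.000059)/15 = -1.316860

-1.3169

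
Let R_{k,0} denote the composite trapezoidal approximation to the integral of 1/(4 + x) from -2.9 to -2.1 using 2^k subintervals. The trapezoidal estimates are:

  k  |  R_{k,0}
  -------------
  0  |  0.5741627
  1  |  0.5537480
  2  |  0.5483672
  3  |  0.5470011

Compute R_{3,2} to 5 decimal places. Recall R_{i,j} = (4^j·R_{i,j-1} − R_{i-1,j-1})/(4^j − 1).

R_{2,1} = (4·0.5483672 − 0.5537480) / 3 = 0.5465736
R_{3,1} = (4·0.5470011 − 0.5483672) / 3 = 0.5465457
R_{3,2} = (16·0.5465457 − 0.5465736) / 15 = 0.5465438

0.54654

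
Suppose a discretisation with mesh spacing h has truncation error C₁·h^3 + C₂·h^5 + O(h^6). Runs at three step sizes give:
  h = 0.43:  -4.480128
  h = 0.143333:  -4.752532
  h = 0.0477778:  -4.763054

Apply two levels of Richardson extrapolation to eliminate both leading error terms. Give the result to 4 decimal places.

-4.7635

First eliminate the h^3 term (factor 3^3 = 27):
  B₁ = (27·(-4.752532) − (-4.480128))/26 = -4.763009
  B₂ = (27·(-4.763054) − (-4.752532))/26 = -4.763459
Then eliminate the h^5 term (factor 3^5 = 243):
  (243·(-4.763459) − (-4.763009))/242 = -4.763461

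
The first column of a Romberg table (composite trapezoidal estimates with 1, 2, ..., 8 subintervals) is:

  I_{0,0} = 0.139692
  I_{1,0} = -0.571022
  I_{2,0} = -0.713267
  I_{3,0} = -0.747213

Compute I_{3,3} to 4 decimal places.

Richardson extrapolation on the trapezoidal column (denominator 4−1=3):
I_{1,1} = -0.571022 + (-0.571022 − 0.139692)/3 = -0.807927
I_{2,1} = -0.713267 + (-0.713267 − (-0.571022))/3 = -0.760682
I_{3,1} = (4·(-0.747213) − (-0.713267)) / 3 = -0.758528
I_{2,2} = -0.760682 + (-0.760682 − (-0.807927))/15 = -0.757532
I_{3,2} = (16·(-0.758528) − (-0.760682)) / 15 = -0.758384
I_{3,3} = -0.758384 + (-0.758384 − (-0.757532))/63 = -0.758398

-0.7584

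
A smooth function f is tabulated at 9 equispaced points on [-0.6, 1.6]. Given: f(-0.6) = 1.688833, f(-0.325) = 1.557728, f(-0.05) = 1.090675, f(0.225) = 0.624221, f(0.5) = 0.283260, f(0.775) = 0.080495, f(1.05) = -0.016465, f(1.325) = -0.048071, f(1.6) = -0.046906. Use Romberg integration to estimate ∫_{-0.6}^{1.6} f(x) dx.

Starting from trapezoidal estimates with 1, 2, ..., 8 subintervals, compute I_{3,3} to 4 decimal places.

I_{0,0} (trapezoid, 1 panel, h=2.2000): 1.806120
I_{1,0} (trapezoid, 2 panels, h=1.1000): 1.214646
I_{2,0} (trapezoid, 4 panels, h=0.5500): 1.198138
I_{3,0} (trapezoid, 8 panels, h=0.2750): 1.208022
I_{1,1} = 1.214646 + (1.214646 − 1.806120)/3 = 1.017488
I_{2,1} = 1.198138 + (1.198138 − 1.214646)/3 = 1.192635
I_{3,1} = 1.208022 + (1.208022 − 1.198138)/3 = 1.211317
I_{2,2} = 1.192635 + (1.192635 − 1.017488)/15 = 1.204311
I_{3,2} = 1.211317 + (1.211317 − 1.192635)/15 = 1.212562
I_{3,3} = 1.212562 + (1.212562 − 1.204311)/63 = 1.212693

1.2127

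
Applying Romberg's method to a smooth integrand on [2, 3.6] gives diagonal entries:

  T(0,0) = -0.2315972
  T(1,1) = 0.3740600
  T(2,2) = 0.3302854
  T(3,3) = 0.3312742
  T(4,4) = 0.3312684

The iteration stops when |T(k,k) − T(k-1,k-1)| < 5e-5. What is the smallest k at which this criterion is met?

|T(1,1) − T(0,0)| = 0.6056572 ≥ 5e-5
|T(2,2) − T(1,1)| = 0.0437746 ≥ 5e-5
|T(3,3) − T(2,2)| = 0.0009888 ≥ 5e-5
|T(4,4) − T(3,3)| = 0.0000058 < 5e-5

k = 4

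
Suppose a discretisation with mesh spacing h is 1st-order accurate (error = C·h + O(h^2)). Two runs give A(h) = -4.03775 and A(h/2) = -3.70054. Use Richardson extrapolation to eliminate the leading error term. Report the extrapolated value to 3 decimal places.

The leading error scales as h; refining by a factor of 2 reduces it by 2^1 = 2.
Extrapolated value = (2·A(h/2) − A(h)) / (2 − 1)
= (2·(-3.70054) − (-4.03775)) / 1
= -3.36333 / 1 = -3.36333

-3.363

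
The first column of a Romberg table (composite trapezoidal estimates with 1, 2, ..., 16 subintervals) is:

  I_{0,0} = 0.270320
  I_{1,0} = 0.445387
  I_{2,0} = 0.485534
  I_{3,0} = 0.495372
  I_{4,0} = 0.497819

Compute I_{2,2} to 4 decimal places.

I_{1,1} = 0.445387 + (0.445387 − 0.270320)/3 = 0.503743
I_{2,1} = (4·0.485534 − 0.445387) / 3 = 0.498916
I_{2,2} = (16·0.498916 − 0.503743) / 15 = 0.498594

0.4986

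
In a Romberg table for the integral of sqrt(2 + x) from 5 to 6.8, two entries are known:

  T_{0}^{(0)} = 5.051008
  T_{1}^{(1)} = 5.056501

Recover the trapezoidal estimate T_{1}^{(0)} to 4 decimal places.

From T_{1}^{(1)} = (4·T_{1}^{(0)} − T_{0}^{(0)})/3, solve for T_{1}^{(0)}:
4·T_{1}^{(0)} = 3·5.056501 + 5.051008 = 20.220511
T_{1}^{(0)} = 5.055128

5.0551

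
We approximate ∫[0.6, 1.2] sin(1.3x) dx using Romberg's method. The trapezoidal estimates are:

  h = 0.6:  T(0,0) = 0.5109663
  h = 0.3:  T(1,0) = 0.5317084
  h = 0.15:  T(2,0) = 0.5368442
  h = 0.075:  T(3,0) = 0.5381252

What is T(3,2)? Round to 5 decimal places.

Richardson extrapolation on the trapezoidal column (denominator 4−1=3):
T(2,1) = (4·0.5368442 − 0.5317084) / 3 = 0.5385561
T(3,1) = 0.5381252 + (0.5381252 − 0.5368442)/3 = 0.5385522
T(3,2) = (16·0.5385522 − 0.5385561) / 15 = 0.5385519

0.53855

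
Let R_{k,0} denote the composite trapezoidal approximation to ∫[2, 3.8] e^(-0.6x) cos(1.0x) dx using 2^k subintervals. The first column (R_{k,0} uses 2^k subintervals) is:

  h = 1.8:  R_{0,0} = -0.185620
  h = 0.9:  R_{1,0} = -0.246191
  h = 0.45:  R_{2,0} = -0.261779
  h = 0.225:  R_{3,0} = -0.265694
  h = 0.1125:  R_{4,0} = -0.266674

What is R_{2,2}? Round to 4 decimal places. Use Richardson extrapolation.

Richardson extrapolation on the trapezoidal column (denominator 4−1=3):
R_{1,1} = (4·(-0.246191) − (-0.185620)) / 3 = -0.266381
R_{2,1} = (4·(-0.261779) − (-0.246191)) / 3 = -0.266975
R_{2,2} = -0.266975 + (-0.266975 − (-0.266381))/15 = -0.267015

-0.2670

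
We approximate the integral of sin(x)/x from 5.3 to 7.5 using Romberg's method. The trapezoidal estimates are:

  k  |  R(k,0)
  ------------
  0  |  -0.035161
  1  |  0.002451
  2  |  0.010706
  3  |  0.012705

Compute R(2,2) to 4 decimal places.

Richardson extrapolation on the trapezoidal column (denominator 4−1=3):
R(1,1) = 0.002451 + (0.002451 − (-0.035161))/3 = 0.014988
R(2,1) = 0.010706 + (0.010706 − 0.002451)/3 = 0.013458
R(2,2) = (16·0.013458 − 0.014988) / 15 = 0.013356
(Column j=1 coincides with Simpson's rule on the same nodes.)

0.0134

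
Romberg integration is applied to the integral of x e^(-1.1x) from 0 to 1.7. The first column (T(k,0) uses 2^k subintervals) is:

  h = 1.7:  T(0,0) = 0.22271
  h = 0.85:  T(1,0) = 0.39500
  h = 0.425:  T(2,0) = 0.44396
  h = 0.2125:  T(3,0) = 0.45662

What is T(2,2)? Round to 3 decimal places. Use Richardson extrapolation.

0.461

T(1,1) = 0.39500 + (0.39500 − 0.22271)/3 = 0.45243
T(2,1) = 0.44396 + (0.44396 − 0.39500)/3 = 0.46028
T(2,2) = 0.46028 + (0.46028 − 0.45243)/15 = 0.46080
(Column j=1 coincides with Simpson's rule on the same nodes.)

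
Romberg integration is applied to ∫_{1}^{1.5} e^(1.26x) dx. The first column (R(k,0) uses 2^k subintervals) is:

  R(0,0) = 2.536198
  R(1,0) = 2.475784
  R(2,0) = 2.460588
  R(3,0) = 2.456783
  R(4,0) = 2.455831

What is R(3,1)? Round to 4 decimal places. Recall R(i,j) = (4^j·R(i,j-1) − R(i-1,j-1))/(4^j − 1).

2.4555

Richardson extrapolation on the trapezoidal column (denominator 4−1=3):
R(3,1) = (4·2.456783 − 2.460588) / 3 = 2.455515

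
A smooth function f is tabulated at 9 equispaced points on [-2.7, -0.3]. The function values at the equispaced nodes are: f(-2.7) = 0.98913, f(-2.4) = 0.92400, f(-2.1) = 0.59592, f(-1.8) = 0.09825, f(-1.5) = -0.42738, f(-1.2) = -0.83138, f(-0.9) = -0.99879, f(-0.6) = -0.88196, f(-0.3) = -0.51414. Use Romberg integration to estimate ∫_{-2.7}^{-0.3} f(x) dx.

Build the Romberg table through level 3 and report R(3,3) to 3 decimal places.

R(0,0) (trapezoid, 1 panel, h=2.4000): 0.56999
R(1,0) (trapezoid, 2 panels, h=1.2000): -0.22786
R(2,0) (trapezoid, 4 panels, h=0.6000): -0.35565
R(3,0) (trapezoid, 8 panels, h=0.3000): -0.38515
R(1,1) = -0.22786 + (-0.22786 − 0.56999)/3 = -0.49381
R(2,1) = -0.35565 + (-0.35565 − (-0.22786))/3 = -0.39825
R(3,1) = -0.38515 + (-0.38515 − (-0.35565))/3 = -0.39498
R(2,2) = -0.39825 + (-0.39825 − (-0.49381))/15 = -0.39188
R(3,2) = -0.39498 + (-0.39498 − (-0.39825))/15 = -0.39476
R(3,3) = -0.39476 + (-0.39476 − (-0.39188))/63 = -0.39481

-0.395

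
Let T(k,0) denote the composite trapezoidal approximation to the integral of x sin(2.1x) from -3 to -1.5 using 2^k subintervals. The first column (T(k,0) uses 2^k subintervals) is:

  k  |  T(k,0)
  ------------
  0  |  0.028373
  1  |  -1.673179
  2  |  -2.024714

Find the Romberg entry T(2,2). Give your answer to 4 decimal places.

T(1,1) = -1.673179 + (-1.673179 − 0.028373)/3 = -2.240363
T(2,1) = -2.024714 + (-2.024714 − (-1.673179))/3 = -2.141892
T(2,2) = (16·(-2.141892) − (-2.240363)) / 15 = -2.135327

-2.1353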